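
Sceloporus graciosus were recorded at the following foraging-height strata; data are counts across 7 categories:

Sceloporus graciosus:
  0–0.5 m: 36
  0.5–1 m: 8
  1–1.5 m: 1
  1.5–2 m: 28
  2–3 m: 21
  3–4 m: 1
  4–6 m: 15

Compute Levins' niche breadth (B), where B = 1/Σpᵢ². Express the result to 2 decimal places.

4.30

Proportions for Sceloporus graciosus (n=110): 36/110=0.3273, 8/110=0.0727, 1/110=0.0091, 28/110=0.2545, 21/110=0.1909, 1/110=0.0091, 15/110=0.1364
Σpᵢ² = 0.3273² + 0.0727² + 0.0091² + 0.2545² + 0.1909² + 0.0091² + 0.1364² = 0.107125 + 0.005285 + 0.000083 + 0.064770 + 0.036443 + 0.000083 + 0.018605 = 0.232394
B = 1 / 0.232394 = 4.3030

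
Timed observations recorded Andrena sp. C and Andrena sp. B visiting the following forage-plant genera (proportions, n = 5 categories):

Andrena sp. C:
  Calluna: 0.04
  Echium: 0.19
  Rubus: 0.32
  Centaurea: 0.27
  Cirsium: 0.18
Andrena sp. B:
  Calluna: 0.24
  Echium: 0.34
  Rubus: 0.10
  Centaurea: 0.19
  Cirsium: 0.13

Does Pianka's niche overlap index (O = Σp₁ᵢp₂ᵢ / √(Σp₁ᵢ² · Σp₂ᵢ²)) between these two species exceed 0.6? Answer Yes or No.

Yes

Σ p₁ᵢp₂ᵢ = 0.0096 + 0.0646 + 0.0320 + 0.0513 + 0.0234 = 0.1809
Σp_1ᵢ² = 0.04² + 0.19² + 0.32² + 0.27² + 0.18² = 0.0016 + 0.0361 + 0.1024 + 0.0729 + 0.0324 = 0.2454
Σp_2ᵢ² = 0.24² + 0.34² + 0.10² + 0.19² + 0.13² = 0.0576 + 0.1156 + 0.0100 + 0.0361 + 0.0169 = 0.2362
O = 0.1809 / √(0.2454 × 0.2362) = 0.1809 / 0.24076 = 0.7514
O = 0.7514 > 0.6 → Yes.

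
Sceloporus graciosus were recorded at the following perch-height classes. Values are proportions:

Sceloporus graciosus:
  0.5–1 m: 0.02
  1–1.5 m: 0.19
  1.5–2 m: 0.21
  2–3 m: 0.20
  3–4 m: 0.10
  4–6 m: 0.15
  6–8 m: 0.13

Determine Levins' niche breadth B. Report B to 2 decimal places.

Σpᵢ² = 0.02² + 0.19² + 0.21² + 0.20² + 0.10² + 0.15² + 0.13² = 0.0004 + 0.0361 + 0.0441 + 0.0400 + 0.0100 + 0.0225 + 0.0169 = 0.1700
B = 1 / 0.1700 = 5.8824

5.88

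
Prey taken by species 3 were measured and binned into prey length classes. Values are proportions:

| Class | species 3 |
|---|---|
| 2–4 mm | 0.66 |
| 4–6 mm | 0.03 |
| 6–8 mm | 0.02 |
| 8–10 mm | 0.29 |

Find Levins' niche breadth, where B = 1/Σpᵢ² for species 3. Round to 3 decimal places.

1.919

Σpᵢ² = 0.66² + 0.03² + 0.02² + 0.29² = 0.4356 + 0.0009 + 0.0004 + 0.0841 = 0.5210
B = 1 / 0.5210 = 1.91939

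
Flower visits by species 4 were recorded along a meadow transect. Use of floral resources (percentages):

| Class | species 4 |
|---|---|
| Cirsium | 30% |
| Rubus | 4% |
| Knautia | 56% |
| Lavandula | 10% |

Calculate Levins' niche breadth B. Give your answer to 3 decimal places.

Convert percentages to proportions (divide by 100).
Σpᵢ² = 0.30² + 0.04² + 0.56² + 0.10² = 0.0900 + 0.0016 + 0.3136 + 0.0100 = 0.4152
B = 1 / 0.4152 = 2.40848

2.408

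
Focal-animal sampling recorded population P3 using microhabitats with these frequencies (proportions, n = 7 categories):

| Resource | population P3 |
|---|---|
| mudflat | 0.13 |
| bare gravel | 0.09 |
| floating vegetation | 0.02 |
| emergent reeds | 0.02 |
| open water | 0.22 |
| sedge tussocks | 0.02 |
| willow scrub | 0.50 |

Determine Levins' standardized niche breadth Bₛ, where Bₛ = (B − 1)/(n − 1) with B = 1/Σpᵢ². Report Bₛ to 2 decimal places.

Σpᵢ² = 0.13² + 0.09² + 0.02² + 0.02² + 0.22² + 0.02² + 0.50² = 0.0169 + 0.0081 + 0.0004 + 0.0004 + 0.0484 + 0.0004 + 0.2500 = 0.3246
B = 1 / 0.3246 = 3.0807
Bₛ = (B − 1)/(n − 1) = (3.0807 − 1)/(7 − 1) = 2.0807/6 = 0.3468

0.35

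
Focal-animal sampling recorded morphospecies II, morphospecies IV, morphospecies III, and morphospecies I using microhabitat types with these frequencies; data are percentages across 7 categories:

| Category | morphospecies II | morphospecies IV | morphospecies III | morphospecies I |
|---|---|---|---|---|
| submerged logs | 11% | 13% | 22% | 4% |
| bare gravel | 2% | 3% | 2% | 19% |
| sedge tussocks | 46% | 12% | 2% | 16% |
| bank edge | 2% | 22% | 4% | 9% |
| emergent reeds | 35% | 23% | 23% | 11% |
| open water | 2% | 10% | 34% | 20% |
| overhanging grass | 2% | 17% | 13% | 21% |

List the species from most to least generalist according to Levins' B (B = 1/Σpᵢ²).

Convert percentages to proportions (divide by 100).
Σp_IIᵢ² = 0.11² + 0.02² + 0.46² + 0.02² + 0.35² + 0.02² + 0.02² = 0.0121 + 0.0004 + 0.2116 + 0.0004 + 0.1225 + 0.0004 + 0.0004 = 0.3478
B_II = 1 / 0.3478 = 2.8752
Σp_IVᵢ² = 0.13² + 0.03² + 0.12² + 0.22² + 0.23² + 0.10² + 0.17² = 0.0169 + 0.0009 + 0.0144 + 0.0484 + 0.0529 + 0.0100 + 0.0289 = 0.1724
B_IV = 1 / 0.1724 = 5.8005
Σp_IIIᵢ² = 0.22² + 0.02² + 0.02² + 0.04² + 0.23² + 0.34² + 0.13² = 0.0484 + 0.0004 + 0.0004 + 0.0016 + 0.0529 + 0.1156 + 0.0169 = 0.2362
B_III = 1 / 0.2362 = 4.2337
Σp_Iᵢ² = 0.04² + 0.19² + 0.16² + 0.09² + 0.11² + 0.20² + 0.21² = 0.0016 + 0.0361 + 0.0256 + 0.0081 + 0.0121 + 0.0400 + 0.0441 = 0.1676
B_I = 1 / 0.1676 = 5.9666
Ranking by B (broadest → narrowest): morphospecies I (5.97) > morphospecies IV (5.80) > morphospecies III (4.23) > morphospecies II (2.88)

morphospecies I > morphospecies IV > morphospecies III > morphospecies II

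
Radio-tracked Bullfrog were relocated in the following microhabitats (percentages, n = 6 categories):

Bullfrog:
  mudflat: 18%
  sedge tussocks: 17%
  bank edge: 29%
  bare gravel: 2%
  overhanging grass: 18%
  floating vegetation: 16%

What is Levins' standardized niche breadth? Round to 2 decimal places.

0.78

Convert percentages to proportions (divide by 100).
Σpᵢ² = 0.18² + 0.17² + 0.29² + 0.02² + 0.18² + 0.16² = 0.0324 + 0.0289 + 0.0841 + 0.0004 + 0.0324 + 0.0256 = 0.2038
B = 1 / 0.2038 = 4.9068
Bₛ = (B − 1)/(n − 1) = (4.9068 − 1)/(6 − 1) = 3.9068/5 = 0.7814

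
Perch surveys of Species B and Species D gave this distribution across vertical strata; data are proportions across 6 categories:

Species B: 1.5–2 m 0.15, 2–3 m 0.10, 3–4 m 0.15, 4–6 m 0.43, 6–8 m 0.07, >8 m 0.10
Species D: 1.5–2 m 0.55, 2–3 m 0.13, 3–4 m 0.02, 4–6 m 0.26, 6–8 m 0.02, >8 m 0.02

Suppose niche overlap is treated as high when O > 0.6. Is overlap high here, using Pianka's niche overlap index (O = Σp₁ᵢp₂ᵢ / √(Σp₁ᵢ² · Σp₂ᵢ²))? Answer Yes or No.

Σ p₁ᵢp₂ᵢ = 0.0825 + 0.0130 + 0.0030 + 0.1118 + 0.0014 + 0.0020 = 0.2137
Σp_1ᵢ² = 0.15² + 0.10² + 0.15² + 0.43² + 0.07² + 0.10² = 0.0225 + 0.0100 + 0.0225 + 0.1849 + 0.0049 + 0.0100 = 0.2548
Σp_2ᵢ² = 0.55² + 0.13² + 0.02² + 0.26² + 0.02² + 0.02² = 0.3025 + 0.0169 + 0.0004 + 0.0676 + 0.0004 + 0.0004 = 0.3882
O = 0.2137 / √(0.2548 × 0.3882) = 0.2137 / 0.31450 = 0.6795
O = 0.6795 > 0.6 → Yes.

Yes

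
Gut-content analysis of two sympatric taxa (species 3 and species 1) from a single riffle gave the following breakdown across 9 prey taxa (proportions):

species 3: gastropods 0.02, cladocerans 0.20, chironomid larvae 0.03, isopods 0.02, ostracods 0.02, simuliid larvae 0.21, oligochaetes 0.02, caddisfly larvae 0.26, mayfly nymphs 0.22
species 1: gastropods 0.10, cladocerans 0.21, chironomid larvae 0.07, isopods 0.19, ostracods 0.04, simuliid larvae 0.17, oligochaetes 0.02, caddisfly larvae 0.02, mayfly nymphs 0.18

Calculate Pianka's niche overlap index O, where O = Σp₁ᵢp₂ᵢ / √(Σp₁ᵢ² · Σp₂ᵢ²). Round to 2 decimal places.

0.73

Σ p₁ᵢp₂ᵢ = 0.0020 + 0.0420 + 0.0021 + 0.0038 + 0.0008 + 0.0357 + 0.0004 + 0.0052 + 0.0396 = 0.1316
Σp_1ᵢ² = 0.02² + 0.20² + 0.03² + 0.02² + 0.02² + 0.21² + 0.02² + 0.26² + 0.22² = 0.0004 + 0.0400 + 0.0009 + 0.0004 + 0.0004 + 0.0441 + 0.0004 + 0.0676 + 0.0484 = 0.2026
Σp_2ᵢ² = 0.10² + 0.21² + 0.07² + 0.19² + 0.04² + 0.17² + 0.02² + 0.02² + 0.18² = 0.0100 + 0.0441 + 0.0049 + 0.0361 + 0.0016 + 0.0289 + 0.0004 + 0.0004 + 0.0324 = 0.1588
O = 0.1316 / √(0.2026 × 0.1588) = 0.1316 / 0.17937 = 0.7337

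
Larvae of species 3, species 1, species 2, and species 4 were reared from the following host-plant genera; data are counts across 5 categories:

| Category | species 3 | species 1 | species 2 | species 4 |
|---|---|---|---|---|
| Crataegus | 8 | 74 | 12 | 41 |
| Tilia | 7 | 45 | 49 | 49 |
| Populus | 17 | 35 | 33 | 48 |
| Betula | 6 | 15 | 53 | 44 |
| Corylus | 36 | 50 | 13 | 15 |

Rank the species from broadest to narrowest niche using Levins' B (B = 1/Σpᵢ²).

Proportions for species 3 (n=74): 8/74=0.1081, 7/74=0.0946, 17/74=0.2297, 6/74=0.0811, 36/74=0.4865
Proportions for species 1 (n=219): 74/219=0.3379, 45/219=0.2055, 35/219=0.1598, 15/219=0.0685, 50/219=0.2283
Proportions for species 2 (n=160): 12/160=0.0750, 49/160=0.3063, 33/160=0.2063, 53/160=0.3313, 13/160=0.0813
Proportions for species 4 (n=197): 41/197=0.2081, 49/197=0.2487, 48/197=0.2437, 44/197=0.2234, 15/197=0.0761
Σp_3ᵢ² = 0.1081² + 0.0946² + 0.2297² + 0.0811² + 0.4865² = 0.011686 + 0.008949 + 0.052762 + 0.006577 + 0.236682 = 0.316656
B_3 = 1 / 0.316656 = 3.1580
Σp_1ᵢ² = 0.3379² + 0.2055² + 0.1598² + 0.0685² + 0.2283² = 0.114176 + 0.042230 + 0.025536 + 0.004692 + 0.052121 = 0.238755
B_1 = 1 / 0.238755 = 4.1884
Σp_2ᵢ² = 0.0750² + 0.3063² + 0.2063² + 0.3313² + 0.0813² = 0.005625 + 0.093820 + 0.042560 + 0.109760 + 0.006610 = 0.258375
B_2 = 1 / 0.258375 = 3.8703
Σp_4ᵢ² = 0.2081² + 0.2487² + 0.2437² + 0.2234² + 0.0761² = 0.043306 + 0.061852 + 0.059390 + 0.049908 + 0.005791 = 0.220247
B_4 = 1 / 0.220247 = 4.5404
Ranking by B (broadest → narrowest): species 4 (4.54) > species 1 (4.19) > species 2 (3.87) > species 3 (3.16)

species 4 > species 1 > species 2 > species 3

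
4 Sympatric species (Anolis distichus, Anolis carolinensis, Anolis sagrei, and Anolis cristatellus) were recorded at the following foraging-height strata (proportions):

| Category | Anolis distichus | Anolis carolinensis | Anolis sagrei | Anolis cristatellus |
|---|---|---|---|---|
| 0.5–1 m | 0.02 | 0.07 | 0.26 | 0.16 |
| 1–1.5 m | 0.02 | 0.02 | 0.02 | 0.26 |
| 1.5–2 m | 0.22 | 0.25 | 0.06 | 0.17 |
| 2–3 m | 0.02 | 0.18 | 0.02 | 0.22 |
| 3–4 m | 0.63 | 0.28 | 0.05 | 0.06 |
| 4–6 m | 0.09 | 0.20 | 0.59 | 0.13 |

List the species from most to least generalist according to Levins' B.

Anolis cristatellus > Anolis carolinensis > Anolis sagrei > Anolis distichus

Σp_distᵢ² = 0.02² + 0.02² + 0.22² + 0.02² + 0.63² + 0.09² = 0.0004 + 0.0004 + 0.0484 + 0.0004 + 0.3969 + 0.0081 = 0.4546
B_dist = 1 / 0.4546 = 2.1997
Σp_caroᵢ² = 0.07² + 0.02² + 0.25² + 0.18² + 0.28² + 0.20² = 0.0049 + 0.0004 + 0.0625 + 0.0324 + 0.0784 + 0.0400 = 0.2186
B_caro = 1 / 0.2186 = 4.5746
Σp_sagrᵢ² = 0.26² + 0.02² + 0.06² + 0.02² + 0.05² + 0.59² = 0.0676 + 0.0004 + 0.0036 + 0.0004 + 0.0025 + 0.3481 = 0.4226
B_sagr = 1 / 0.4226 = 2.3663
Σp_crisᵢ² = 0.16² + 0.26² + 0.17² + 0.22² + 0.06² + 0.13² = 0.0256 + 0.0676 + 0.0289 + 0.0484 + 0.0036 + 0.0169 = 0.1910
B_cris = 1 / 0.1910 = 5.2356
Ranking by B (broadest → narrowest): Anolis cristatellus (5.24) > Anolis carolinensis (4.57) > Anolis sagrei (2.37) > Anolis distichus (2.20)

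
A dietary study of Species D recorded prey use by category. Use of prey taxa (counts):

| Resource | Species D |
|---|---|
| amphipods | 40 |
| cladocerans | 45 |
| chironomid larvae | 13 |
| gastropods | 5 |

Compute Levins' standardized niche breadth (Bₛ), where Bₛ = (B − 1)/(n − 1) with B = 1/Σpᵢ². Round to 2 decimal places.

Proportions for Species D (n=103): 40/103=0.3883, 45/103=0.4369, 13/103=0.1262, 5/103=0.0485
Σpᵢ² = 0.3883² + 0.4369² + 0.1262² + 0.0485² = 0.150777 + 0.190882 + 0.015926 + 0.002352 = 0.359937
B = 1 / 0.359937 = 2.7783
Bₛ = (B − 1)/(n − 1) = (2.7783 − 1)/(4 − 1) = 1.7783/3 = 0.5928

0.59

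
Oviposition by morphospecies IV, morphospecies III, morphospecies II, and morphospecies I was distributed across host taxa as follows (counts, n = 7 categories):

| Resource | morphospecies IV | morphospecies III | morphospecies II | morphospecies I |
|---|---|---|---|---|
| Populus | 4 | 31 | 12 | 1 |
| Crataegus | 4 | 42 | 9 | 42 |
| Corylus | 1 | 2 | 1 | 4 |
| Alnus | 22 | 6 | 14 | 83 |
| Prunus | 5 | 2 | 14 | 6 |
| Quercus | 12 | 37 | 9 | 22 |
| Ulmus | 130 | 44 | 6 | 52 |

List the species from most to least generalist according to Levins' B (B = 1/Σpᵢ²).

morphospecies II > morphospecies III > morphospecies I > morphospecies IV

Proportions for morphospecies IV (n=178): 4/178=0.0225, 4/178=0.0225, 1/178=0.0056, 22/178=0.1236, 5/178=0.0281, 12/178=0.0674, 130/178=0.7303
Proportions for morphospecies III (n=164): 31/164=0.1890, 42/164=0.2561, 2/164=0.0122, 6/164=0.0366, 2/164=0.0122, 37/164=0.2256, 44/164=0.2683
Proportions for morphospecies II (n=65): 12/65=0.1846, 9/65=0.1385, 1/65=0.0154, 14/65=0.2154, 14/65=0.2154, 9/65=0.1385, 6/65=0.0923
Proportions for morphospecies I (n=210): 1/210=0.0048, 42/210=0.2000, 4/210=0.0190, 83/210=0.3952, 6/210=0.0286, 22/210=0.1048, 52/210=0.2476
Σp_IVᵢ² = 0.0225² + 0.0225² + 0.0056² + 0.1236² + 0.0281² + 0.0674² + 0.7303² = 0.000506 + 0.000506 + 0.000031 + 0.015277 + 0.000790 + 0.004543 + 0.533338 = 0.554991
B_IV = 1 / 0.554991 = 1.8018
Σp_IIIᵢ² = 0.1890² + 0.2561² + 0.0122² + 0.0366² + 0.0122² + 0.2256² + 0.2683² = 0.035721 + 0.065587 + 0.000149 + 0.001340 + 0.000149 + 0.050895 + 0.071985 = 0.225826
B_III = 1 / 0.225826 = 4.4282
Σp_IIᵢ² = 0.1846² + 0.1385² + 0.0154² + 0.2154² + 0.2154² + 0.1385² + 0.0923² = 0.034077 + 0.019182 + 0.000237 + 0.046397 + 0.046397 + 0.019182 + 0.008519 = 0.173991
B_II = 1 / 0.173991 = 5.7474
Σp_Iᵢ² = 0.0048² + 0.2000² + 0.0190² + 0.3952² + 0.0286² + 0.1048² + 0.2476² = 0.000023 + 0.040000 + 0.000361 + 0.156183 + 0.000818 + 0.010983 + 0.061306 = 0.269674
B_I = 1 / 0.269674 = 3.7082
Ranking by B (broadest → narrowest): morphospecies II (5.75) > morphospecies III (4.43) > morphospecies I (3.71) > morphospecies IV (1.80)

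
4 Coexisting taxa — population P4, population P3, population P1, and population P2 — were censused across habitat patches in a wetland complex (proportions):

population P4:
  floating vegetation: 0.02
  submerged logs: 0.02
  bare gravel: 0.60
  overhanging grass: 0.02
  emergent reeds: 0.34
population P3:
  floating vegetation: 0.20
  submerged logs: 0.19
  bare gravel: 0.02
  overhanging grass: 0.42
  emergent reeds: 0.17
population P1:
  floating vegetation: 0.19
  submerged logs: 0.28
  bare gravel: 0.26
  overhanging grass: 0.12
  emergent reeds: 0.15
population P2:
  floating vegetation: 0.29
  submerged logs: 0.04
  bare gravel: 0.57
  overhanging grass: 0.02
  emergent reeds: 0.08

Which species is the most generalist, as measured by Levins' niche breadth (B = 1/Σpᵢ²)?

Σp_P4ᵢ² = 0.02² + 0.02² + 0.60² + 0.02² + 0.34² = 0.0004 + 0.0004 + 0.3600 + 0.0004 + 0.1156 = 0.4768
B_P4 = 1 / 0.4768 = 2.0973
Σp_P3ᵢ² = 0.20² + 0.19² + 0.02² + 0.42² + 0.17² = 0.0400 + 0.0361 + 0.0004 + 0.1764 + 0.0289 = 0.2818
B_P3 = 1 / 0.2818 = 3.5486
Σp_P1ᵢ² = 0.19² + 0.28² + 0.26² + 0.12² + 0.15² = 0.0361 + 0.0784 + 0.0676 + 0.0144 + 0.0225 = 0.2190
B_P1 = 1 / 0.2190 = 4.5662
Σp_P2ᵢ² = 0.29² + 0.04² + 0.57² + 0.02² + 0.08² = 0.0841 + 0.0016 + 0.3249 + 0.0004 + 0.0064 = 0.4174
B_P2 = 1 / 0.4174 = 2.3958
Highest B → broadest niche (most generalist): population P1 (B = 4.57).

population P1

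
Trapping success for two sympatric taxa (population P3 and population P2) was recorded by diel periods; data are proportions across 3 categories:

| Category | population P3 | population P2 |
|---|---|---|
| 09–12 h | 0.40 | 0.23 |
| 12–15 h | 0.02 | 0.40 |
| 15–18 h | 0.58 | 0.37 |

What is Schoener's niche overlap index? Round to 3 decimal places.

0.620

Σ|p₁ᵢ − p₂ᵢ| = 0.17 + 0.38 + 0.21 = 0.76
D = 1 − ½ × 0.76 = 1 − 0.380 = 0.62000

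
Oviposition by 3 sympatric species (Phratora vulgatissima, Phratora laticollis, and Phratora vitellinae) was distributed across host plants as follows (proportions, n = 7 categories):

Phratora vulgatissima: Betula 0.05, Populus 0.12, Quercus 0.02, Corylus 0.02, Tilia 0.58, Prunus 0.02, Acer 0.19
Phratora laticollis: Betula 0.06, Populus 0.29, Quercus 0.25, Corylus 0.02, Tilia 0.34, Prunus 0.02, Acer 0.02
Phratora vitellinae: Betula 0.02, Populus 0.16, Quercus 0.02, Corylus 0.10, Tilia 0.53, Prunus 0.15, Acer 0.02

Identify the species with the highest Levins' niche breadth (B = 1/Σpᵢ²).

Phratora laticollis

Σp_vulgᵢ² = 0.05² + 0.12² + 0.02² + 0.02² + 0.58² + 0.02² + 0.19² = 0.0025 + 0.0144 + 0.0004 + 0.0004 + 0.3364 + 0.0004 + 0.0361 = 0.3906
B_vulg = 1 / 0.3906 = 2.5602
Σp_latiᵢ² = 0.06² + 0.29² + 0.25² + 0.02² + 0.34² + 0.02² + 0.02² = 0.0036 + 0.0841 + 0.0625 + 0.0004 + 0.1156 + 0.0004 + 0.0004 = 0.2670
B_lati = 1 / 0.2670 = 3.7453
Σp_viteᵢ² = 0.02² + 0.16² + 0.02² + 0.10² + 0.53² + 0.15² + 0.02² = 0.0004 + 0.0256 + 0.0004 + 0.0100 + 0.2809 + 0.0225 + 0.0004 = 0.3402
B_vite = 1 / 0.3402 = 2.9394
Highest B → broadest niche (most generalist): Phratora laticollis (B = 3.75).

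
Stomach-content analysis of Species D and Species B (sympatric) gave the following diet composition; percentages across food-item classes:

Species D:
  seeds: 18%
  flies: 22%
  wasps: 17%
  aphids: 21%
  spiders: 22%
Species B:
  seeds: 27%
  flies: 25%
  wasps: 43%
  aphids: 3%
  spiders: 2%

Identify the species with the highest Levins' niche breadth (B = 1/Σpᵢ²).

Convert percentages to proportions (divide by 100).
Σp_Dᵢ² = 0.18² + 0.22² + 0.17² + 0.21² + 0.22² = 0.0324 + 0.0484 + 0.0289 + 0.0441 + 0.0484 = 0.2022
B_D = 1 / 0.2022 = 4.9456
Σp_Bᵢ² = 0.27² + 0.25² + 0.43² + 0.03² + 0.02² = 0.0729 + 0.0625 + 0.1849 + 0.0009 + 0.0004 = 0.3216
B_B = 1 / 0.3216 = 3.1095
Highest B → broadest niche (most generalist): Species D (B = 4.95).

Species D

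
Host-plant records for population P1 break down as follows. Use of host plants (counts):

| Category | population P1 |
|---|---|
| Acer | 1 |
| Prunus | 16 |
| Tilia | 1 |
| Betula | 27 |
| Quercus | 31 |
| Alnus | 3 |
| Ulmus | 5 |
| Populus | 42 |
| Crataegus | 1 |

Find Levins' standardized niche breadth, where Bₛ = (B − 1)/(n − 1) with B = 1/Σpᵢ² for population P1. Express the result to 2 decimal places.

0.41

Proportions for population P1 (n=127): 1/127=0.0079, 16/127=0.1260, 1/127=0.0079, 27/127=0.2126, 31/127=0.2441, 3/127=0.0236, 5/127=0.0394, 42/127=0.3307, 1/127=0.0079
Σpᵢ² = 0.0079² + 0.1260² + 0.0079² + 0.2126² + 0.2441² + 0.0236² + 0.0394² + 0.3307² + 0.0079² = 0.000062 + 0.015876 + 0.000062 + 0.045199 + 0.059585 + 0.000557 + 0.001552 + 0.109362 + 0.000062 = 0.232317
B = 1 / 0.232317 = 4.3045
Bₛ = (B − 1)/(n − 1) = (4.3045 − 1)/(9 − 1) = 3.3045/8 = 0.4131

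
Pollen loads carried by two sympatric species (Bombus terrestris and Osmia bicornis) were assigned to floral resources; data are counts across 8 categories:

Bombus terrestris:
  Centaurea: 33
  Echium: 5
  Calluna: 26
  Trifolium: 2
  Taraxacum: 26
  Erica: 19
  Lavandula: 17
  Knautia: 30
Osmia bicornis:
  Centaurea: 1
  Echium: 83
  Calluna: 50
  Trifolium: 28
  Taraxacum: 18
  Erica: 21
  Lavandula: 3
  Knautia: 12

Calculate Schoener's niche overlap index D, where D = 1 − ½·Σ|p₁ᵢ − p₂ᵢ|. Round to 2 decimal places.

0.46

Proportions for Bombus terrestris (n=158): 33/158=0.2089, 5/158=0.0316, 26/158=0.1646, 2/158=0.0127, 26/158=0.1646, 19/158=0.1203, 17/158=0.1076, 30/158=0.1899
Proportions for Osmia bicornis (n=216): 1/216=0.0046, 83/216=0.3843, 50/216=0.2315, 28/216=0.1296, 18/216=0.0833, 21/216=0.0972, 3/216=0.0139, 12/216=0.0556
Σ|p₁ᵢ − p₂ᵢ| = 0.2043 + 0.3527 + 0.0669 + 0.1169 + 0.0813 + 0.0231 + 0.0937 + 0.1343 = 1.0732
D = 1 − ½ × 1.0732 = 1 − 0.53660 = 0.46340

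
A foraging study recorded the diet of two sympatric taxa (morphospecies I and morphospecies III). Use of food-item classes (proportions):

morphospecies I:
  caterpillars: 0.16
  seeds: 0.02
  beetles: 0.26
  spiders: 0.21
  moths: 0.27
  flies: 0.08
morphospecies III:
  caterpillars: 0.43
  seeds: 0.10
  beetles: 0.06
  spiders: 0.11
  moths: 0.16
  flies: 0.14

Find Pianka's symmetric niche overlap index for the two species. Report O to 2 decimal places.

Σ p₁ᵢp₂ᵢ = 0.0688 + 0.0020 + 0.0156 + 0.0231 + 0.0432 + 0.0112 = 0.1639
Σp_1ᵢ² = 0.16² + 0.02² + 0.26² + 0.21² + 0.27² + 0.08² = 0.0256 + 0.0004 + 0.0676 + 0.0441 + 0.0729 + 0.0064 = 0.2170
Σp_2ᵢ² = 0.43² + 0.10² + 0.06² + 0.11² + 0.16² + 0.14² = 0.1849 + 0.0100 + 0.0036 + 0.0121 + 0.0256 + 0.0196 = 0.2558
O = 0.1639 / √(0.2170 × 0.2558) = 0.1639 / 0.23560 = 0.6957

0.70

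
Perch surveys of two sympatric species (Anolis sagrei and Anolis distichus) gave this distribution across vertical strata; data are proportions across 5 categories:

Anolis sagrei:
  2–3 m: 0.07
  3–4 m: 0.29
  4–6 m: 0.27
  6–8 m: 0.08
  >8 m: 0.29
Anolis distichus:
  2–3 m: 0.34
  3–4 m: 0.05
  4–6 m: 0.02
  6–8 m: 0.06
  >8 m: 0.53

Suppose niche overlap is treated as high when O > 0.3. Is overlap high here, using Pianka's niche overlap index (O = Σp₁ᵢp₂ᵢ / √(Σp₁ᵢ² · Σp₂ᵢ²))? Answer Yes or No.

Σ p₁ᵢp₂ᵢ = 0.0238 + 0.0145 + 0.0054 + 0.0048 + 0.1537 = 0.2022
Σp_1ᵢ² = 0.07² + 0.29² + 0.27² + 0.08² + 0.29² = 0.0049 + 0.0841 + 0.0729 + 0.0064 + 0.0841 = 0.2524
Σp_2ᵢ² = 0.34² + 0.05² + 0.02² + 0.06² + 0.53² = 0.1156 + 0.0025 + 0.0004 + 0.0036 + 0.2809 = 0.4030
O = 0.2022 / √(0.2524 × 0.4030) = 0.2022 / 0.31893 = 0.6340
O = 0.6340 > 0.3 → Yes.

Yes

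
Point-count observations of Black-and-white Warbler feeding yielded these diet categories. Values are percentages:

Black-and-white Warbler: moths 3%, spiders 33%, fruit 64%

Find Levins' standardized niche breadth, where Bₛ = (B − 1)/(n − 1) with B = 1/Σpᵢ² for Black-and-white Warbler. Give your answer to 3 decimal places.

0.463

Convert percentages to proportions (divide by 100).
Σpᵢ² = 0.03² + 0.33² + 0.64² = 0.0009 + 0.1089 + 0.4096 = 0.5194
B = 1 / 0.5194 = 1.92530
Bₛ = (B − 1)/(n − 1) = (1.92530 − 1)/(3 − 1) = 0.92530/2 = 0.46265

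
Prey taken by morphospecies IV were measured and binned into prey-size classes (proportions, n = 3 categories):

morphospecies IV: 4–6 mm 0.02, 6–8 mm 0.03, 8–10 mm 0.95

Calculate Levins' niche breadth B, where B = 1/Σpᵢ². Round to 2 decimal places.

1.11

Σpᵢ² = 0.02² + 0.03² + 0.95² = 0.0004 + 0.0009 + 0.9025 = 0.9038
B = 1 / 0.9038 = 1.1064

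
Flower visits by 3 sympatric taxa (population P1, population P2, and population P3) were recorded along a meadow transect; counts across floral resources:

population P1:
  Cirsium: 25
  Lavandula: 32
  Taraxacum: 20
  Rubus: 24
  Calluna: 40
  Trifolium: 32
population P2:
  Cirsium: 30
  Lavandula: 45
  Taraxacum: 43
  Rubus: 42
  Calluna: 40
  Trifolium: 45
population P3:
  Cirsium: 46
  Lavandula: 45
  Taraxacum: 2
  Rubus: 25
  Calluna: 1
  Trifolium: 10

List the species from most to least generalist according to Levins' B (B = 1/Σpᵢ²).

population P2 > population P1 > population P3

Proportions for population P1 (n=173): 25/173=0.1445, 32/173=0.1850, 20/173=0.1156, 24/173=0.1387, 40/173=0.2312, 32/173=0.1850
Proportions for population P2 (n=245): 30/245=0.1224, 45/245=0.1837, 43/245=0.1755, 42/245=0.1714, 40/245=0.1633, 45/245=0.1837
Proportions for population P3 (n=129): 46/129=0.3566, 45/129=0.3488, 2/129=0.0155, 25/129=0.1938, 1/129=0.0078, 10/129=0.0775
Σp_P1ᵢ² = 0.1445² + 0.1850² + 0.1156² + 0.1387² + 0.2312² + 0.1850² = 0.020880 + 0.034225 + 0.013363 + 0.019238 + 0.053453 + 0.034225 = 0.175384
B_P1 = 1 / 0.175384 = 5.7018
Σp_P2ᵢ² = 0.1224² + 0.1837² + 0.1755² + 0.1714² + 0.1633² + 0.1837² = 0.014982 + 0.033746 + 0.030800 + 0.029378 + 0.026667 + 0.033746 = 0.169319
B_P2 = 1 / 0.169319 = 5.9060
Σp_P3ᵢ² = 0.3566² + 0.3488² + 0.0155² + 0.1938² + 0.0078² + 0.0775² = 0.127164 + 0.121661 + 0.000240 + 0.037558 + 0.000061 + 0.006006 = 0.292690
B_P3 = 1 / 0.292690 = 3.4166
Ranking by B (broadest → narrowest): population P2 (5.91) > population P1 (5.70) > population P3 (3.42)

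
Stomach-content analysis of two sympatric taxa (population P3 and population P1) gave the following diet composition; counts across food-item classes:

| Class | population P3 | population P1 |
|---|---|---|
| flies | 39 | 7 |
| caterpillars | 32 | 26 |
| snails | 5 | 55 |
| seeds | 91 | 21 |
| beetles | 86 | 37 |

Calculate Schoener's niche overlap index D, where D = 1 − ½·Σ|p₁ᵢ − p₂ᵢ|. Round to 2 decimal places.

Proportions for population P3 (n=253): 39/253=0.1542, 32/253=0.1265, 5/253=0.0198, 91/253=0.3597, 86/253=0.3399
Proportions for population P1 (n=146): 7/146=0.0479, 26/146=0.1781, 55/146=0.3767, 21/146=0.1438, 37/146=0.2534
Σ|p₁ᵢ − p₂ᵢ| = 0.1063 + 0.0516 + 0.3569 + 0.2159 + 0.0865 = 0.8172
D = 1 − ½ × 0.8172 = 1 − 0.40860 = 0.59140

0.59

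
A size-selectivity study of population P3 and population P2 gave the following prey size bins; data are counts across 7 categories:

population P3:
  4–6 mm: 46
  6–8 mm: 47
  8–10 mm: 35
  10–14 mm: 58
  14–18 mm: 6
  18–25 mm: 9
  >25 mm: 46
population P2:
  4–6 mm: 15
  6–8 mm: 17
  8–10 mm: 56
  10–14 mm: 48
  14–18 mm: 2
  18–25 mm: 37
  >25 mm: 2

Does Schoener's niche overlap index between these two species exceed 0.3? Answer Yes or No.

Proportions for population P3 (n=247): 46/247=0.1862, 47/247=0.1903, 35/247=0.1417, 58/247=0.2348, 6/247=0.0243, 9/247=0.0364, 46/247=0.1862
Proportions for population P2 (n=177): 15/177=0.0847, 17/177=0.0960, 56/177=0.3164, 48/177=0.2712, 2/177=0.0113, 37/177=0.2090, 2/177=0.0113
Σ|p₁ᵢ − p₂ᵢ| = 0.1015 + 0.0943 + 0.1747 + 0.0364 + 0.0130 + 0.1726 + 0.1749 = 0.7674
D = 1 − ½ × 0.7674 = 1 − 0.38370 = 0.61630
D = 0.61630 > 0.3 → Yes.

Yes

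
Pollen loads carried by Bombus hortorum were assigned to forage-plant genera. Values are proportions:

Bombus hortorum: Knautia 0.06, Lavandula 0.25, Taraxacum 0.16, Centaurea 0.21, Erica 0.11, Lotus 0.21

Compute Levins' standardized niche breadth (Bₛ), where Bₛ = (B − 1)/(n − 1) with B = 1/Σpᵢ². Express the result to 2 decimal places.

Σpᵢ² = 0.06² + 0.25² + 0.16² + 0.21² + 0.11² + 0.21² = 0.0036 + 0.0625 + 0.0256 + 0.0441 + 0.0121 + 0.0441 = 0.1920
B = 1 / 0.1920 = 5.2083
Bₛ = (B − 1)/(n − 1) = (5.2083 − 1)/(6 − 1) = 4.2083/5 = 0.8417

0.84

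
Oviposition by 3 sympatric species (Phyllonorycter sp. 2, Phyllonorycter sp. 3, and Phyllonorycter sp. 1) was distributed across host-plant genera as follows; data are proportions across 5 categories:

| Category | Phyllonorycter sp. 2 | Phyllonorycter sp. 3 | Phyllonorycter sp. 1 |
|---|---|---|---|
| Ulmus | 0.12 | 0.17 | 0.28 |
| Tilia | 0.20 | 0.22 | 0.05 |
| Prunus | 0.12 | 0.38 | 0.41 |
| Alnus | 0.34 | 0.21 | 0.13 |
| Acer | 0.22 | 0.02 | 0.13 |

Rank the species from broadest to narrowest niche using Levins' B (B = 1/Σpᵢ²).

Σp_2ᵢ² = 0.12² + 0.20² + 0.12² + 0.34² + 0.22² = 0.0144 + 0.0400 + 0.0144 + 0.1156 + 0.0484 = 0.2328
B_2 = 1 / 0.2328 = 4.2955
Σp_3ᵢ² = 0.17² + 0.22² + 0.38² + 0.21² + 0.02² = 0.0289 + 0.0484 + 0.1444 + 0.0441 + 0.0004 = 0.2662
B_3 = 1 / 0.2662 = 3.7566
Σp_1ᵢ² = 0.28² + 0.05² + 0.41² + 0.13² + 0.13² = 0.0784 + 0.0025 + 0.1681 + 0.0169 + 0.0169 = 0.2828
B_1 = 1 / 0.2828 = 3.5361
Ranking by B (broadest → narrowest): Phyllonorycter sp. 2 (4.30) > Phyllonorycter sp. 3 (3.76) > Phyllonorycter sp. 1 (3.54)

Phyllonorycter sp. 2 > Phyllonorycter sp. 3 > Phyllonorycter sp. 1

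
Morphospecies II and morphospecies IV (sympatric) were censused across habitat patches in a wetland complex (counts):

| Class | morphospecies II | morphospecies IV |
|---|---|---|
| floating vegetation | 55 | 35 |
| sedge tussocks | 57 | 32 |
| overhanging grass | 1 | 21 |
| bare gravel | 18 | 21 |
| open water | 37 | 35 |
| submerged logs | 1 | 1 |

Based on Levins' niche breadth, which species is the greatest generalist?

Proportions for morphospecies II (n=169): 55/169=0.3254, 57/169=0.3373, 1/169=0.0059, 18/169=0.1065, 37/169=0.2189, 1/169=0.0059
Proportions for morphospecies IV (n=145): 35/145=0.2414, 32/145=0.2207, 21/145=0.1448, 21/145=0.1448, 35/145=0.2414, 1/145=0.0069
Σp_IIᵢ² = 0.3254² + 0.3373² + 0.0059² + 0.1065² + 0.2189² + 0.0059² = 0.105885 + 0.113771 + 0.000035 + 0.011342 + 0.047917 + 0.000035 = 0.278985
B_II = 1 / 0.278985 = 3.5844
Σp_IVᵢ² = 0.2414² + 0.2207² + 0.1448² + 0.1448² + 0.2414² + 0.0069² = 0.058274 + 0.048708 + 0.020967 + 0.020967 + 0.058274 + 0.000048 = 0.207238
B_IV = 1 / 0.207238 = 4.8254
Highest B → broadest niche (most generalist): morphospecies IV (B = 4.83).

morphospecies IV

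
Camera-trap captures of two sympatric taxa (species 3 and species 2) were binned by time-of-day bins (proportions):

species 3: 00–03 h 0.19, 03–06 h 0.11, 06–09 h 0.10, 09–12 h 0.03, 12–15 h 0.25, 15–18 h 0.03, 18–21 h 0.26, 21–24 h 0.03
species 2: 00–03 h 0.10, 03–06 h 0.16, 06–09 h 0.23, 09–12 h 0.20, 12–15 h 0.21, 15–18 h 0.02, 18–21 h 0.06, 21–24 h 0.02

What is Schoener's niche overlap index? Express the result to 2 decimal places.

0.65

Σ|p₁ᵢ − p₂ᵢ| = 0.09 + 0.05 + 0.13 + 0.17 + 0.04 + 0.01 + 0.20 + 0.01 = 0.70
D = 1 − ½ × 0.70 = 1 − 0.350 = 0.6500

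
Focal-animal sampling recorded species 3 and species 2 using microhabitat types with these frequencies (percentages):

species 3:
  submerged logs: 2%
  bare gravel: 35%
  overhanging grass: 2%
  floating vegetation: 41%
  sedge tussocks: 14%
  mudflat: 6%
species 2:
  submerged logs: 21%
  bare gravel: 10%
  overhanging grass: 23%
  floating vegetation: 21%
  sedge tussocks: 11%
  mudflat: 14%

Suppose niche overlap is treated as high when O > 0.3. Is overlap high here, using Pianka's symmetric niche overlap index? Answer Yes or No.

Yes

Convert percentages to proportions (divide by 100).
Σ p₁ᵢp₂ᵢ = 0.0042 + 0.0350 + 0.0046 + 0.0861 + 0.0154 + 0.0084 = 0.1537
Σp_1ᵢ² = 0.02² + 0.35² + 0.02² + 0.41² + 0.14² + 0.06² = 0.0004 + 0.1225 + 0.0004 + 0.1681 + 0.0196 + 0.0036 = 0.3146
Σp_2ᵢ² = 0.21² + 0.10² + 0.23² + 0.21² + 0.11² + 0.14² = 0.0441 + 0.0100 + 0.0529 + 0.0441 + 0.0121 + 0.0196 = 0.1828
O = 0.1537 / √(0.3146 × 0.1828) = 0.1537 / 0.23981 = 0.6409
O = 0.6409 > 0.3 → Yes.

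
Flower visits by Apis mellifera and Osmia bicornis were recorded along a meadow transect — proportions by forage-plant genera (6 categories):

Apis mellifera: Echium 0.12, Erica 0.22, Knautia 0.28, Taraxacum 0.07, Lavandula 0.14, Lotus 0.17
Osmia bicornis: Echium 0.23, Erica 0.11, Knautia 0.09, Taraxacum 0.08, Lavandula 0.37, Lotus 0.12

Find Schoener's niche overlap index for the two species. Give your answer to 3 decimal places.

Σ|p₁ᵢ − p₂ᵢ| = 0.11 + 0.11 + 0.19 + 0.01 + 0.23 + 0.05 = 0.70
D = 1 − ½ × 0.70 = 1 − 0.350 = 0.65000

0.650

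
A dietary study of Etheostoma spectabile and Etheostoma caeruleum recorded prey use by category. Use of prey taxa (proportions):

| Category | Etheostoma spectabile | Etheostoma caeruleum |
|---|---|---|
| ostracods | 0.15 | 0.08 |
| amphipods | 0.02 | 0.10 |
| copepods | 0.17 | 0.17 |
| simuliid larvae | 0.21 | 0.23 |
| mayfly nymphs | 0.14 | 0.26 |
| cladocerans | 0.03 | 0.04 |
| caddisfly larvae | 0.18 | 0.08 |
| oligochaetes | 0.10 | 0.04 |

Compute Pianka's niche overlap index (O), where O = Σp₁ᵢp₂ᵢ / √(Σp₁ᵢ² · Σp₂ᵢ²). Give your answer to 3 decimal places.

Σ p₁ᵢp₂ᵢ = 0.0120 + 0.0020 + 0.0289 + 0.0483 + 0.0364 + 0.0012 + 0.0144 + 0.0040 = 0.1472
Σp_1ᵢ² = 0.15² + 0.02² + 0.17² + 0.21² + 0.14² + 0.03² + 0.18² + 0.10² = 0.0225 + 0.0004 + 0.0289 + 0.0441 + 0.0196 + 0.0009 + 0.0324 + 0.0100 = 0.1588
Σp_2ᵢ² = 0.08² + 0.10² + 0.17² + 0.23² + 0.26² + 0.04² + 0.08² + 0.04² = 0.0064 + 0.0100 + 0.0289 + 0.0529 + 0.0676 + 0.0016 + 0.0064 + 0.0016 = 0.1754
O = 0.1472 / √(0.1588 × 0.1754) = 0.1472 / 0.166894 = 0.88200

0.882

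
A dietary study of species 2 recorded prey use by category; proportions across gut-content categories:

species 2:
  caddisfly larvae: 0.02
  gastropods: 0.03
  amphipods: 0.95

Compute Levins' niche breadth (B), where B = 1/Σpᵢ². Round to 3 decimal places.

Σpᵢ² = 0.02² + 0.03² + 0.95² = 0.0004 + 0.0009 + 0.9025 = 0.9038
B = 1 / 0.9038 = 1.10644

1.106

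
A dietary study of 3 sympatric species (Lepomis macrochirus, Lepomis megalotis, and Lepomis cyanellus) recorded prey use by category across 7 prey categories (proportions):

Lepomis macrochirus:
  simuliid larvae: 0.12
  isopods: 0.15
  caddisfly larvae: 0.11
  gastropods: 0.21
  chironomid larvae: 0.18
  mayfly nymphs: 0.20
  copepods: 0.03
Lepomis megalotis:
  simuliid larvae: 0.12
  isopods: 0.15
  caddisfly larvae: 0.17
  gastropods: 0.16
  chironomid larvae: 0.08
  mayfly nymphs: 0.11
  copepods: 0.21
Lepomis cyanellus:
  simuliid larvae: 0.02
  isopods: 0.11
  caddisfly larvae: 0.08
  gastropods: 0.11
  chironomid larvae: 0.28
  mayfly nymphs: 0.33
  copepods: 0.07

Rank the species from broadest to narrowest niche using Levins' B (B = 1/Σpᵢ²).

Σp_macrᵢ² = 0.12² + 0.15² + 0.11² + 0.21² + 0.18² + 0.20² + 0.03² = 0.0144 + 0.0225 + 0.0121 + 0.0441 + 0.0324 + 0.0400 + 0.0009 = 0.1664
B_macr = 1 / 0.1664 = 6.0096
Σp_megaᵢ² = 0.12² + 0.15² + 0.17² + 0.16² + 0.08² + 0.11² + 0.21² = 0.0144 + 0.0225 + 0.0289 + 0.0256 + 0.0064 + 0.0121 + 0.0441 = 0.1540
B_mega = 1 / 0.1540 = 6.4935
Σp_cyanᵢ² = 0.02² + 0.11² + 0.08² + 0.11² + 0.28² + 0.33² + 0.07² = 0.0004 + 0.0121 + 0.0064 + 0.0121 + 0.0784 + 0.1089 + 0.0049 = 0.2232
B_cyan = 1 / 0.2232 = 4.4803
Ranking by B (broadest → narrowest): Lepomis megalotis (6.49) > Lepomis macrochirus (6.01) > Lepomis cyanellus (4.48)

Lepomis megalotis > Lepomis macrochirus > Lepomis cyanellus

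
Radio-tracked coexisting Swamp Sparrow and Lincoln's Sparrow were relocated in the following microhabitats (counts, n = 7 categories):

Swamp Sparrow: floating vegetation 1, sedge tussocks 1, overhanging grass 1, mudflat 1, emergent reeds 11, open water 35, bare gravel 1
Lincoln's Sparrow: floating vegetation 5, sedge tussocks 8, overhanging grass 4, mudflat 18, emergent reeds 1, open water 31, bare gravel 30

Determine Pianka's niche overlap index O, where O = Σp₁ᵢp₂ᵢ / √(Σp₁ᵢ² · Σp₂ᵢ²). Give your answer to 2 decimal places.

0.66

Proportions for Swamp Sparrow (n=51): 1/51=0.0196, 1/51=0.0196, 1/51=0.0196, 1/51=0.0196, 11/51=0.2157, 35/51=0.6863, 1/51=0.0196
Proportions for Lincoln's Sparrow (n=97): 5/97=0.0515, 8/97=0.0825, 4/97=0.0412, 18/97=0.1856, 1/97=0.0103, 31/97=0.3196, 30/97=0.3093
Σ p₁ᵢp₂ᵢ = 0.001009 + 0.001617 + 0.000808 + 0.003638 + 0.002222 + 0.219341 + 0.006062 = 0.234697
Σp_1ᵢ² = 0.0196² + 0.0196² + 0.0196² + 0.0196² + 0.2157² + 0.6863² + 0.0196² = 0.000384 + 0.000384 + 0.000384 + 0.000384 + 0.046526 + 0.471008 + 0.000384 = 0.519454
Σp_2ᵢ² = 0.0515² + 0.0825² + 0.0412² + 0.1856² + 0.0103² + 0.3196² + 0.3093² = 0.002652 + 0.006806 + 0.001697 + 0.034447 + 0.000106 + 0.102144 + 0.095666 = 0.243518
O = 0.234697 / √(0.519454 × 0.243518) = 0.234697 / 0.3556633 = 0.6599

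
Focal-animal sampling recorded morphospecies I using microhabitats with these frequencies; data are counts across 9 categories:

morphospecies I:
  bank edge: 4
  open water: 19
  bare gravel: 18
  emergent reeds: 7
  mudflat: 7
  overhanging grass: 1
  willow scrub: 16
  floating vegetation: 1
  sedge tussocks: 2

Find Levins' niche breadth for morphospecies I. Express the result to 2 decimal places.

Proportions for morphospecies I (n=75): 4/75=0.0533, 19/75=0.2533, 18/75=0.2400, 7/75=0.0933, 7/75=0.0933, 1/75=0.0133, 16/75=0.2133, 1/75=0.0133, 2/75=0.0267
Σpᵢ² = 0.0533² + 0.2533² + 0.2400² + 0.0933² + 0.0933² + 0.0133² + 0.2133² + 0.0133² + 0.0267² = 0.002841 + 0.064161 + 0.057600 + 0.008705 + 0.008705 + 0.000177 + 0.045497 + 0.000177 + 0.000713 = 0.188576
B = 1 / 0.188576 = 5.3029

5.30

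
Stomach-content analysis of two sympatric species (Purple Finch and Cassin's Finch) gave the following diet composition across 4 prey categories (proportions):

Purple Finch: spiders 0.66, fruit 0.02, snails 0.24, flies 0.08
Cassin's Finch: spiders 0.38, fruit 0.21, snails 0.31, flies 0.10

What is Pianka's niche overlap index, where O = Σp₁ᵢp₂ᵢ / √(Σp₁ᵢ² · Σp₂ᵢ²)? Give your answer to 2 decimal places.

Σ p₁ᵢp₂ᵢ = 0.2508 + 0.0042 + 0.0744 + 0.0080 = 0.3374
Σp_1ᵢ² = 0.66² + 0.02² + 0.24² + 0.08² = 0.4356 + 0.0004 + 0.0576 + 0.0064 = 0.5000
Σp_2ᵢ² = 0.38² + 0.21² + 0.31² + 0.10² = 0.1444 + 0.0441 + 0.0961 + 0.0100 = 0.2946
O = 0.3374 / √(0.5000 × 0.2946) = 0.3374 / 0.38380 = 0.8791

0.88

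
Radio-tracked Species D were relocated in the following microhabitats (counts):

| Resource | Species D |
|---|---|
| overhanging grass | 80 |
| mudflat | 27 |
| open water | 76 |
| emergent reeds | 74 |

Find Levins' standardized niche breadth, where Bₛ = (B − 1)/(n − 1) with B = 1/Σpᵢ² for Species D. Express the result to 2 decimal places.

Proportions for Species D (n=257): 80/257=0.3113, 27/257=0.1051, 76/257=0.2957, 74/257=0.2879
Σpᵢ² = 0.3113² + 0.1051² + 0.2957² + 0.2879² = 0.096908 + 0.011046 + 0.087438 + 0.082886 = 0.278278
B = 1 / 0.278278 = 3.5935
Bₛ = (B − 1)/(n − 1) = (3.5935 − 1)/(4 − 1) = 2.5935/3 = 0.8645

0.86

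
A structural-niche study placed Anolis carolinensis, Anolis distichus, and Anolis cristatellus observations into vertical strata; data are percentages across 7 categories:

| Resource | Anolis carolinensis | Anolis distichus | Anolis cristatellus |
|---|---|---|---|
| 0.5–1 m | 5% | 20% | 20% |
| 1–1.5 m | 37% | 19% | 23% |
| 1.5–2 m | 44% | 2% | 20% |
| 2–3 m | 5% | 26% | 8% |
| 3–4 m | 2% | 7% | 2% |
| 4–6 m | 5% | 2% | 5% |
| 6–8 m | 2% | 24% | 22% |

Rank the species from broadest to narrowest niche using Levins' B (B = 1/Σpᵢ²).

Convert percentages to proportions (divide by 100).
Σp_caroᵢ² = 0.05² + 0.37² + 0.44² + 0.05² + 0.02² + 0.05² + 0.02² = 0.0025 + 0.1369 + 0.1936 + 0.0025 + 0.0004 + 0.0025 + 0.0004 = 0.3388
B_caro = 1 / 0.3388 = 2.9516
Σp_distᵢ² = 0.20² + 0.19² + 0.02² + 0.26² + 0.07² + 0.02² + 0.24² = 0.0400 + 0.0361 + 0.0004 + 0.0676 + 0.0049 + 0.0004 + 0.0576 = 0.2070
B_dist = 1 / 0.2070 = 4.8309
Σp_crisᵢ² = 0.20² + 0.23² + 0.20² + 0.08² + 0.02² + 0.05² + 0.22² = 0.0400 + 0.0529 + 0.0400 + 0.0064 + 0.0004 + 0.0025 + 0.0484 = 0.1906
B_cris = 1 / 0.1906 = 5.2466
Ranking by B (broadest → narrowest): Anolis cristatellus (5.25) > Anolis distichus (4.83) > Anolis carolinensis (2.95)

Anolis cristatellus > Anolis distichus > Anolis carolinensis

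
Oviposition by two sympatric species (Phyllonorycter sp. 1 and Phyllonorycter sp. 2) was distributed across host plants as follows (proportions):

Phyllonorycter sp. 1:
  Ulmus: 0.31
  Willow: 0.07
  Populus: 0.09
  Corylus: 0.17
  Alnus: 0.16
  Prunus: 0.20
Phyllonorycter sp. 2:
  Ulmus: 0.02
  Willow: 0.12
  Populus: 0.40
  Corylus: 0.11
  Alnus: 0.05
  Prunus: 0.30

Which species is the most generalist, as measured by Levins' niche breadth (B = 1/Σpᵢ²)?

Phyllonorycter sp. 1

Σp_1ᵢ² = 0.31² + 0.07² + 0.09² + 0.17² + 0.16² + 0.20² = 0.0961 + 0.0049 + 0.0081 + 0.0289 + 0.0256 + 0.0400 = 0.2036
B_1 = 1 / 0.2036 = 4.9116
Σp_2ᵢ² = 0.02² + 0.12² + 0.40² + 0.11² + 0.05² + 0.30² = 0.0004 + 0.0144 + 0.1600 + 0.0121 + 0.0025 + 0.0900 = 0.2794
B_2 = 1 / 0.2794 = 3.5791
Highest B → broadest niche (most generalist): Phyllonorycter sp. 1 (B = 4.91).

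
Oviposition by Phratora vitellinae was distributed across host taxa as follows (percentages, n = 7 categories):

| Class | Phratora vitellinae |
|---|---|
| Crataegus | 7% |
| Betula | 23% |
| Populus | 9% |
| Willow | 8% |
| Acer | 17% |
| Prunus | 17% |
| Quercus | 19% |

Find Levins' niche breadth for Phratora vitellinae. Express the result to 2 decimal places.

Convert percentages to proportions (divide by 100).
Σpᵢ² = 0.07² + 0.23² + 0.09² + 0.08² + 0.17² + 0.17² + 0.19² = 0.0049 + 0.0529 + 0.0081 + 0.0064 + 0.0289 + 0.0289 + 0.0361 = 0.1662
B = 1 / 0.1662 = 6.0168

6.02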